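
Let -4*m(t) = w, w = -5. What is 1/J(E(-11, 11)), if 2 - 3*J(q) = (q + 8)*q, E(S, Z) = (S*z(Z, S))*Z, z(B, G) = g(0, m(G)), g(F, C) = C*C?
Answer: -256/2920971 ≈ -8.7642e-5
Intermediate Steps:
m(t) = 5/4 (m(t) = -¼*(-5) = 5/4)
g(F, C) = C²
z(B, G) = 25/16 (z(B, G) = (5/4)² = 25/16)
E(S, Z) = 25*S*Z/16 (E(S, Z) = (S*(25/16))*Z = (25*S/16)*Z = 25*S*Z/16)
J(q) = ⅔ - q*(8 + q)/3 (J(q) = ⅔ - (q + 8)*q/3 = ⅔ - (8 + q)*q/3 = ⅔ - q*(8 + q)/3)
1/J(E(-11, 11)) = 1/(⅔ - 25*(-11)*11/6 - ((25/16)*(-11)*11)²/3) = 1/(⅔ - 8/3*(-3025/16) - (-3025/16)²/3) = 1/(⅔ + 3025/6 - ⅓*9150625/256) = 1/(⅔ + 3025/6 - 9150625/768) = 1/(-2920971/256) = -256/2920971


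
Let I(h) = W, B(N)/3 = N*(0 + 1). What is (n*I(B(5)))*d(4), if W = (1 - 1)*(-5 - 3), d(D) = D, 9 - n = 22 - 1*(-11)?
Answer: 0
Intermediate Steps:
n = -24 (n = 9 - (22 - 1*(-11)) = 9 - (22 + 11) = 9 - 1*33 = 9 - 33 = -24)
B(N) = 3*N (B(N) = 3*(N*(0 + 1)) = 3*(N*1) = 3*N)
W = 0 (W = 0*(-8) = 0)
I(h) = 0
(n*I(B(5)))*d(4) = -24*0*4 = 0*4 = 0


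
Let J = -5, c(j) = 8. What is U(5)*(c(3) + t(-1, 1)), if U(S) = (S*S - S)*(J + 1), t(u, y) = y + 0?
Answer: -720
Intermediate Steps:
t(u, y) = y
U(S) = -4*S² + 4*S (U(S) = (S*S - S)*(-5 + 1) = (S² - S)*(-4) = -4*S² + 4*S)
U(5)*(c(3) + t(-1, 1)) = (4*5*(1 - 1*5))*(8 + 1) = (4*5*(1 - 5))*9 = (4*5*(-4))*9 = -80*9 = -720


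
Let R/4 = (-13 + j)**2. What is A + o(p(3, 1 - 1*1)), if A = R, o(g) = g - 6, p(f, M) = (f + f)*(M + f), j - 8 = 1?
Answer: 76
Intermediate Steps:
j = 9 (j = 8 + 1 = 9)
p(f, M) = 2*f*(M + f) (p(f, M) = (2*f)*(M + f) = 2*f*(M + f))
R = 64 (R = 4*(-13 + 9)**2 = 4*(-4)**2 = 4*16 = 64)
o(g) = -6 + g
A = 64
A + o(p(3, 1 - 1*1)) = 64 + (-6 + 2*3*((1 - 1*1) + 3)) = 64 + (-6 + 2*3*((1 - 1) + 3)) = 64 + (-6 + 2*3*(0 + 3)) = 64 + (-6 + 2*3*3) = 64 + (-6 + 18) = 64 + 12 = 76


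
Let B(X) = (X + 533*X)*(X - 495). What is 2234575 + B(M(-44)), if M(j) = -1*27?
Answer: 9760771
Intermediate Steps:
M(j) = -27
B(X) = 534*X*(-495 + X) (B(X) = (534*X)*(-495 + X) = 534*X*(-495 + X))
2234575 + B(M(-44)) = 2234575 + 534*(-27)*(-495 - 27) = 2234575 + 534*(-27)*(-522) = 2234575 + 7526196 = 9760771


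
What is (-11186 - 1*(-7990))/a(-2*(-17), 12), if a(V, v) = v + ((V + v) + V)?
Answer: -799/23 ≈ -34.739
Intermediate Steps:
a(V, v) = 2*V + 2*v (a(V, v) = v + (v + 2*V) = 2*V + 2*v)
(-11186 - 1*(-7990))/a(-2*(-17), 12) = (-11186 - 1*(-7990))/(2*(-2*(-17)) + 2*12) = (-11186 + 7990)/(2*34 + 24) = -3196/(68 + 24) = -3196/92 = -3196*1/92 = -799/23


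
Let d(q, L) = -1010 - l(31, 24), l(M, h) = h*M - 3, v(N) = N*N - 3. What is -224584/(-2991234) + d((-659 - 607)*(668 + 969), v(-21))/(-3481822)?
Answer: 393599581391/5207472174174 ≈ 0.075584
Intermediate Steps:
v(N) = -3 + N² (v(N) = N² - 3 = -3 + N²)
l(M, h) = -3 + M*h (l(M, h) = M*h - 3 = -3 + M*h)
d(q, L) = -1751 (d(q, L) = -1010 - (-3 + 31*24) = -1010 - (-3 + 744) = -1010 - 1*741 = -1010 - 741 = -1751)
-224584/(-2991234) + d((-659 - 607)*(668 + 969), v(-21))/(-3481822) = -224584/(-2991234) - 1751/(-3481822) = -224584*(-1/2991234) - 1751*(-1/3481822) = 112292/1495617 + 1751/3481822 = 393599581391/5207472174174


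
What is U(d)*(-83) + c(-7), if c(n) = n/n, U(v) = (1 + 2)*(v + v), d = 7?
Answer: -3485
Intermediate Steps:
U(v) = 6*v (U(v) = 3*(2*v) = 6*v)
c(n) = 1
U(d)*(-83) + c(-7) = (6*7)*(-83) + 1 = 42*(-83) + 1 = -3486 + 1 = -3485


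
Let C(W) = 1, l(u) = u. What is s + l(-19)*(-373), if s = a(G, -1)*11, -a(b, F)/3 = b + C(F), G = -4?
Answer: 7186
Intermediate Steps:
a(b, F) = -3 - 3*b (a(b, F) = -3*(b + 1) = -3*(1 + b) = -3 - 3*b)
s = 99 (s = (-3 - 3*(-4))*11 = (-3 + 12)*11 = 9*11 = 99)
s + l(-19)*(-373) = 99 - 19*(-373) = 99 + 7087 = 7186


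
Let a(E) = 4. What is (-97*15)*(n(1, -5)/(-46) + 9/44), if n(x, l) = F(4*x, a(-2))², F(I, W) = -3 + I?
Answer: -269175/1012 ≈ -265.98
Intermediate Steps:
n(x, l) = (-3 + 4*x)²
(-97*15)*(n(1, -5)/(-46) + 9/44) = (-97*15)*((-3 + 4*1)²/(-46) + 9/44) = -1455*((-3 + 4)²*(-1/46) + 9*(1/44)) = -1455*(1²*(-1/46) + 9/44) = -1455*(1*(-1/46) + 9/44) = -1455*(-1/46 + 9/44) = -1455*185/1012 = -269175/1012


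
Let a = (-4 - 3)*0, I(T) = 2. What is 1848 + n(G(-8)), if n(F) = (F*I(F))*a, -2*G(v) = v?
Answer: 1848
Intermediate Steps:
G(v) = -v/2
a = 0 (a = -7*0 = 0)
n(F) = 0 (n(F) = (F*2)*0 = (2*F)*0 = 0)
1848 + n(G(-8)) = 1848 + 0 = 1848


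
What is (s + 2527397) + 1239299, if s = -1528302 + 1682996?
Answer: 3921390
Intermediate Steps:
s = 154694
(s + 2527397) + 1239299 = (154694 + 2527397) + 1239299 = 2682091 + 1239299 = 3921390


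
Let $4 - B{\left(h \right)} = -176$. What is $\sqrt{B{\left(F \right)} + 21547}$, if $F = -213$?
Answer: $\sqrt{21727} \approx 147.4$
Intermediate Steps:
$B{\left(h \right)} = 180$ ($B{\left(h \right)} = 4 - -176 = 4 + 176 = 180$)
$\sqrt{B{\left(F \right)} + 21547} = \sqrt{180 + 21547} = \sqrt{21727}$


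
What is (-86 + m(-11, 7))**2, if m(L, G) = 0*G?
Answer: 7396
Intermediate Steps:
m(L, G) = 0
(-86 + m(-11, 7))**2 = (-86 + 0)**2 = (-86)**2 = 7396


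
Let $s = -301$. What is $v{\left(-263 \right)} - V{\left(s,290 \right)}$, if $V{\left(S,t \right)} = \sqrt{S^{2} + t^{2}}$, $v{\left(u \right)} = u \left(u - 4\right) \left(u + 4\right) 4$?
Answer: $-72748956 - \sqrt{174701} \approx -7.2749 \cdot 10^{7}$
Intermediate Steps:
$v{\left(u \right)} = 4 u \left(-4 + u\right) \left(4 + u\right)$ ($v{\left(u \right)} = u \left(-4 + u\right) \left(4 + u\right) 4 = 4 u \left(-4 + u\right) \left(4 + u\right)$)
$v{\left(-263 \right)} - V{\left(s,290 \right)} = 4 \left(-263\right) \left(-16 + \left(-263\right)^{2}\right) - \sqrt{\left(-301\right)^{2} + 290^{2}} = 4 \left(-263\right) \left(-16 + 69169\right) - \sqrt{90601 + 84100} = 4 \left(-263\right) 69153 - \sqrt{174701} = -72748956 - \sqrt{174701}$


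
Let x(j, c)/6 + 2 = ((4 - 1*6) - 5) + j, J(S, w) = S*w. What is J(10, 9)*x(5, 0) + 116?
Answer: -2044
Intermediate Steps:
x(j, c) = -54 + 6*j (x(j, c) = -12 + 6*(((4 - 1*6) - 5) + j) = -12 + 6*(((4 - 6) - 5) + j) = -12 + 6*((-2 - 5) + j) = -12 + 6*(-7 + j) = -12 + (-42 + 6*j) = -54 + 6*j)
J(10, 9)*x(5, 0) + 116 = (10*9)*(-54 + 6*5) + 116 = 90*(-54 + 30) + 116 = 90*(-24) + 116 = -2160 + 116 = -2044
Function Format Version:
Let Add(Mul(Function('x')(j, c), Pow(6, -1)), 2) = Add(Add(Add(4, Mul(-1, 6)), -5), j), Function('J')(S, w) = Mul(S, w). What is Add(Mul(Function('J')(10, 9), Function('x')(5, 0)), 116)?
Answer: -2044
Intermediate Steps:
Function('x')(j, c) = Add(-54, Mul(6, j)) (Function('x')(j, c) = Add(-12, Mul(6, Add(Add(Add(4, Mul(-1, 6)), -5), j))) = Add(-12, Mul(6, Add(Add(Add(4, -6), -5), j))) = Add(-12, Mul(6, Add(Add(-2, -5), j))) = Add(-12, Mul(6, Add(-7, j))) = Add(-12, Add(-42, Mul(6, j))) = Add(-54, Mul(6, j)))
Add(Mul(Function('J')(10, 9), Function('x')(5, 0)), 116) = Add(Mul(Mul(10, 9), Add(-54, Mul(6, 5))), 116) = Add(Mul(90, Add(-54, 30)), 116) = Add(Mul(90, -24), 116) = Add(-2160, 116) = -2044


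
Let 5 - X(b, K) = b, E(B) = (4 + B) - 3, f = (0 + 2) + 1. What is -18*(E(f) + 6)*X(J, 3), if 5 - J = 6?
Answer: -1080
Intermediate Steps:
f = 3 (f = 2 + 1 = 3)
J = -1 (J = 5 - 1*6 = 5 - 6 = -1)
E(B) = 1 + B
X(b, K) = 5 - b
-18*(E(f) + 6)*X(J, 3) = -18*((1 + 3) + 6)*(5 - 1*(-1)) = -18*(4 + 6)*(5 + 1) = -180*6 = -18*60 = -1080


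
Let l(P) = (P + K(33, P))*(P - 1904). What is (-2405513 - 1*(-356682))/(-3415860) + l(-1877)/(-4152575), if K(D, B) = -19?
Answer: -456560308501/405274709700 ≈ -1.1265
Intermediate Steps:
l(P) = (-1904 + P)*(-19 + P) (l(P) = (P - 19)*(P - 1904) = (-19 + P)*(-1904 + P) = (-1904 + P)*(-19 + P))
(-2405513 - 1*(-356682))/(-3415860) + l(-1877)/(-4152575) = (-2405513 - 1*(-356682))/(-3415860) + (36176 + (-1877)² - 1923*(-1877))/(-4152575) = (-2405513 + 356682)*(-1/3415860) + (36176 + 3523129 + 3609471)*(-1/4152575) = -2048831*(-1/3415860) + 7168776*(-1/4152575) = 2048831/3415860 - 7168776/4152575 = -456560308501/405274709700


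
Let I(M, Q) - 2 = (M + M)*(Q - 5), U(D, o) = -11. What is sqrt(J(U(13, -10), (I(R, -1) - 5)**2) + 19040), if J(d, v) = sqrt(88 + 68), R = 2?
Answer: sqrt(19040 + 2*sqrt(39)) ≈ 138.03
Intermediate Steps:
I(M, Q) = 2 + 2*M*(-5 + Q) (I(M, Q) = 2 + (M + M)*(Q - 5) = 2 + (2*M)*(-5 + Q) = 2 + 2*M*(-5 + Q))
J(d, v) = 2*sqrt(39) (J(d, v) = sqrt(156) = 2*sqrt(39))
sqrt(J(U(13, -10), (I(R, -1) - 5)**2) + 19040) = sqrt(2*sqrt(39) + 19040) = sqrt(19040 + 2*sqrt(39))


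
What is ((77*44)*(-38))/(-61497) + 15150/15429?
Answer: 972690242/316279071 ≈ 3.0754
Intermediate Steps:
((77*44)*(-38))/(-61497) + 15150/15429 = (3388*(-38))*(-1/61497) + 15150*(1/15429) = -128744*(-1/61497) + 5050/5143 = 128744/61497 + 5050/5143 = 972690242/316279071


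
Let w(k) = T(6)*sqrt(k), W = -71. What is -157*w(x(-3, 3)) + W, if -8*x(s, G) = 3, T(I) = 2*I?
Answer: -71 - 471*I*sqrt(6) ≈ -71.0 - 1153.7*I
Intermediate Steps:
x(s, G) = -3/8 (x(s, G) = -1/8*3 = -3/8)
w(k) = 12*sqrt(k) (w(k) = (2*6)*sqrt(k) = 12*sqrt(k))
-157*w(x(-3, 3)) + W = -1884*sqrt(-3/8) - 71 = -1884*I*sqrt(6)/4 - 71 = -471*I*sqrt(6) - 71 = -71 - 471*I*sqrt(6)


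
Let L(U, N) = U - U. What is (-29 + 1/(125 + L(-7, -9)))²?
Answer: 13133376/15625 ≈ 840.54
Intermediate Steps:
L(U, N) = 0
(-29 + 1/(125 + L(-7, -9)))² = (-29 + 1/(125 + 0))² = (-29 + 1/125)² = (-3624/125)² = 13133376/15625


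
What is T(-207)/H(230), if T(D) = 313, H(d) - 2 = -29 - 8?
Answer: -313/35 ≈ -8.9429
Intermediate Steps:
H(d) = -35 (H(d) = 2 + (-29 - 8) = 2 - 37 = -35)
T(-207)/H(230) = 313/(-35) = 313*(-1/35) = -313/35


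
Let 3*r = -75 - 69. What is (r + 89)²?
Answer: 1681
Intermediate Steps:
r = -48 (r = (-75 - 69)/3 = (⅓)*(-144) = -48)
(r + 89)² = (-48 + 89)² = 41² = 1681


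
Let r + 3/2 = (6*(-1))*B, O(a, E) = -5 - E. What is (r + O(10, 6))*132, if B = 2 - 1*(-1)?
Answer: -4026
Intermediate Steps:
B = 3 (B = 2 + 1 = 3)
r = -39/2 (r = -3/2 + (6*(-1))*3 = -3/2 - 6*3 = -3/2 - 18 = -39/2 ≈ -19.500)
(r + O(10, 6))*132 = (-39/2 + (-5 - 1*6))*132 = (-39/2 + (-5 - 6))*132 = (-39/2 - 11)*132 = -61/2*132 = -4026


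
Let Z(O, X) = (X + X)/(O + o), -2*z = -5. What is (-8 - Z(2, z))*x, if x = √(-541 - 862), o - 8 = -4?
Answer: -53*I*√1403/6 ≈ -330.87*I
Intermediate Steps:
z = 5/2 (z = -½*(-5) = 5/2 ≈ 2.5000)
o = 4 (o = 8 - 4 = 4)
Z(O, X) = 2*X/(4 + O) (Z(O, X) = (X + X)/(O + 4) = (2*X)/(4 + O) = 2*X/(4 + O))
x = I*√1403 (x = √(-1403) = I*√1403 ≈ 37.457*I)
(-8 - Z(2, z))*x = (-8 - 2*5/(2*(4 + 2)))*(I*√1403) = (-8 - 2*5/(2*6))*(I*√1403) = (-8 - 1*⅚)*(I*√1403) = (-8 - ⅚)*(I*√1403) = -53*I*√1403/6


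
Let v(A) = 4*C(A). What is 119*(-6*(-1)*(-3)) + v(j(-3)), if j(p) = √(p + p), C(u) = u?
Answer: -2142 + 4*I*√6 ≈ -2142.0 + 9.798*I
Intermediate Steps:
j(p) = √2*√p (j(p) = √(2*p) = √2*√p)
v(A) = 4*A
119*(-6*(-1)*(-3)) + v(j(-3)) = 119*(-6*(-1)*(-3)) + 4*(√2*√(-3)) = 119*(6*(-3)) + 4*(√2*(I*√3)) = 119*(-18) + 4*(I*√6) = -2142 + 4*I*√6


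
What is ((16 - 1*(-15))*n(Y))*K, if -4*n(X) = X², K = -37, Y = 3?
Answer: 10323/4 ≈ 2580.8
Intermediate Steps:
n(X) = -X²/4
((16 - 1*(-15))*n(Y))*K = ((16 - 1*(-15))*(-¼*3²))*(-37) = ((16 + 15)*(-¼*9))*(-37) = (31*(-9/4))*(-37) = -279/4*(-37) = 10323/4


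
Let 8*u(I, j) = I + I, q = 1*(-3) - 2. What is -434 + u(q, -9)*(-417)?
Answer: 349/4 ≈ 87.250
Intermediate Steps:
q = -5 (q = -3 - 2 = -5)
u(I, j) = I/4 (u(I, j) = (I + I)/8 = (2*I)/8 = I/4)
-434 + u(q, -9)*(-417) = -434 + ((¼)*(-5))*(-417) = -434 - 5/4*(-417) = -434 + 2085/4 = 349/4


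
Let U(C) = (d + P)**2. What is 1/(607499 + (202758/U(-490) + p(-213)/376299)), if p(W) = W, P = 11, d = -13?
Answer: 250866/165117116099 ≈ 1.5193e-6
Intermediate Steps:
U(C) = 4 (U(C) = (-13 + 11)**2 = (-2)**2 = 4)
1/(607499 + (202758/U(-490) + p(-213)/376299)) = 1/(607499 + (202758/4 - 213/376299)) = 1/(607499 + (202758*(1/4) - 213*1/376299)) = 1/(607499 + (101379/2 - 71/125433)) = 1/(607499 + 12716271965/250866) = 1/(165117116099/250866) = 250866/165117116099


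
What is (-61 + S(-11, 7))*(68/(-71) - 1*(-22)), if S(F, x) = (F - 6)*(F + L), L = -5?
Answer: 315234/71 ≈ 4439.9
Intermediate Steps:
S(F, x) = (-6 + F)*(-5 + F) (S(F, x) = (F - 6)*(F - 5) = (-6 + F)*(-5 + F))
(-61 + S(-11, 7))*(68/(-71) - 1*(-22)) = (-61 + (30 + (-11)² - 11*(-11)))*(68/(-71) - 1*(-22)) = (-61 + (30 + 121 + 121))*(68*(-1/71) + 22) = (-61 + 272)*(-68/71 + 22) = 211*(1494/71) = 315234/71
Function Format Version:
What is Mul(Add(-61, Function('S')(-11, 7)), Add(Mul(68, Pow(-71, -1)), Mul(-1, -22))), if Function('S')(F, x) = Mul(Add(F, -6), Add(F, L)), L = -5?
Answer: Rational(315234, 71) ≈ 4439.9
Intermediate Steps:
Function('S')(F, x) = Mul(Add(-6, F), Add(-5, F)) (Function('S')(F, x) = Mul(Add(F, -6), Add(F, -5)) = Mul(Add(-6, F), Add(-5, F)))
Mul(Add(-61, Function('S')(-11, 7)), Add(Mul(68, Pow(-71, -1)), Mul(-1, -22))) = Mul(Add(-61, Add(30, Pow(-11, 2), Mul(-11, -11))), Add(Mul(68, Pow(-71, -1)), Mul(-1, -22))) = Mul(Add(-61, Add(30, 121, 121)), Add(Mul(68, Rational(-1, 71)), 22)) = Mul(Add(-61, 272), Add(Rational(-68, 71), 22)) = Mul(211, Rational(1494, 71)) = Rational(315234, 71)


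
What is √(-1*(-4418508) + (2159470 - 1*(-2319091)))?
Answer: √8897069 ≈ 2982.8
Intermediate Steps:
√(-1*(-4418508) + (2159470 - 1*(-2319091))) = √(4418508 + (2159470 + 2319091)) = √(4418508 + 4478561) = √8897069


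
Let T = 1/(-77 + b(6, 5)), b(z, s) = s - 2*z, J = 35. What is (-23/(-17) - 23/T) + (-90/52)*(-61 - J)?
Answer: 463991/221 ≈ 2099.5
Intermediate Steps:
T = -1/84 (T = 1/(-77 + (5 - 2*6)) = 1/(-77 + (5 - 12)) = 1/(-77 - 7) = 1/(-84) = -1/84 ≈ -0.011905)
(-23/(-17) - 23/T) + (-90/52)*(-61 - J) = (-23/(-17) - 23/(-1/84)) + (-90/52)*(-61 - 1*35) = (-23*(-1/17) - 23*(-84)) + (-90*1/52)*(-61 - 35) = (23/17 + 1932) - 45/26*(-96) = 32867/17 + 2160/13 = 463991/221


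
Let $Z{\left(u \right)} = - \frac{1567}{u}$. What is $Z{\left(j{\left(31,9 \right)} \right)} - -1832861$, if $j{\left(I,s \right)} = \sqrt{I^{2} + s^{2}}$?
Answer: $1832861 - \frac{1567 \sqrt{1042}}{1042} \approx 1.8328 \cdot 10^{6}$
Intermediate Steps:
$Z{\left(j{\left(31,9 \right)} \right)} - -1832861 = - \frac{1567}{\sqrt{31^{2} + 9^{2}}} - -1832861 = - \frac{1567}{\sqrt{961 + 81}} + 1832861 = - \frac{1567}{\sqrt{1042}} + 1832861 = - 1567 \frac{\sqrt{1042}}{1042} + 1832861 = - \frac{1567 \sqrt{1042}}{1042} + 1832861 = 1832861 - \frac{1567 \sqrt{1042}}{1042}$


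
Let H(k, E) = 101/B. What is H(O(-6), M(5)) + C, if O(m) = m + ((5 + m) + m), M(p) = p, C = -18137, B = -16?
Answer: -290293/16 ≈ -18143.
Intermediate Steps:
O(m) = 5 + 3*m (O(m) = m + (5 + 2*m) = 5 + 3*m)
H(k, E) = -101/16 (H(k, E) = 101/(-16) = 101*(-1/16) = -101/16)
H(O(-6), M(5)) + C = -101/16 - 18137 = -290293/16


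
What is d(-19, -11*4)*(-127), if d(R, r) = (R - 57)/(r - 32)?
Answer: -127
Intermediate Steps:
d(R, r) = (-57 + R)/(-32 + r)
d(-19, -11*4)*(-127) = ((-57 - 19)/(-32 - 11*4))*(-127) = (-76/(-32 - 44))*(-127) = (-76/(-76))*(-127) = -1/76*(-76)*(-127) = 1*(-127) = -127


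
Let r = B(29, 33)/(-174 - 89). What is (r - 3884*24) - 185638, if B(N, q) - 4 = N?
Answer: -73338635/263 ≈ -2.7885e+5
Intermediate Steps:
B(N, q) = 4 + N
r = -33/263 (r = (4 + 29)/(-174 - 89) = 33/(-263) = -1/263*33 = -33/263 ≈ -0.12548)
(r - 3884*24) - 185638 = (-33/263 - 3884*24) - 185638 = (-33/263 - 93216) - 185638 = -24515841/263 - 185638 = -73338635/263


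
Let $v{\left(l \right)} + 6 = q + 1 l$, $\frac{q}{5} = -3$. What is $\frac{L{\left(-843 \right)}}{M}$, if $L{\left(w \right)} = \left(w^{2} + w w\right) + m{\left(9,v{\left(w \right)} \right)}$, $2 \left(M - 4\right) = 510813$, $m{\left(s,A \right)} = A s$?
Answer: $\frac{2827044}{510821} \approx 5.5343$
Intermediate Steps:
$q = -15$ ($q = 5 \left(-3\right) = -15$)
$v{\left(l \right)} = -21 + l$ ($v{\left(l \right)} = -6 + \left(-15 + 1 l\right) = -6 + \left(-15 + l\right) = -21 + l$)
$M = \frac{510821}{2}$ ($M = 4 + \frac{1}{2} \cdot 510813 = 4 + \frac{510813}{2} = \frac{510821}{2} \approx 2.5541 \cdot 10^{5}$)
$L{\left(w \right)} = -189 + 2 w^{2} + 9 w$ ($L{\left(w \right)} = \left(w^{2} + w w\right) + \left(-21 + w\right) 9 = \left(w^{2} + w^{2}\right) + \left(-189 + 9 w\right) = 2 w^{2} + \left(-189 + 9 w\right) = -189 + 2 w^{2} + 9 w$)
$\frac{L{\left(-843 \right)}}{M} = \frac{-189 + 2 \left(-843\right)^{2} + 9 \left(-843\right)}{\frac{510821}{2}} = \left(-189 + 2 \cdot 710649 - 7587\right) \frac{2}{510821} = \left(-189 + 1421298 - 7587\right) \frac{2}{510821} = 1413522 \cdot \frac{2}{510821} = \frac{2827044}{510821}$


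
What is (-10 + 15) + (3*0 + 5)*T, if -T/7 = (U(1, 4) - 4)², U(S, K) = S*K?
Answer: 5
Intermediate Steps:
U(S, K) = K*S
T = 0 (T = -7*(4*1 - 4)² = -7*(4 - 4)² = -7*0² = -7*0 = 0)
(-10 + 15) + (3*0 + 5)*T = (-10 + 15) + (3*0 + 5)*0 = 5 + (0 + 5)*0 = 5 + 5*0 = 5 + 0 = 5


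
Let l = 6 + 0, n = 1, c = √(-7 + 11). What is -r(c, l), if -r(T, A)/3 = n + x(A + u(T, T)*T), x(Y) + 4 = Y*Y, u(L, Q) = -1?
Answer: 39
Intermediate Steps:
c = 2 (c = √4 = 2)
x(Y) = -4 + Y² (x(Y) = -4 + Y*Y = -4 + Y²)
l = 6
r(T, A) = 9 - 3*(A - T)² (r(T, A) = -3*(1 + (-4 + (A - T)²)) = -3*(-3 + (A - T)²) = 9 - 3*(A - T)²)
-r(c, l) = -(9 - 3*(6 - 1*2)²) = -(9 - 3*(6 - 2)²) = -(9 - 3*4²) = -(9 - 3*16) = -(9 - 48) = -1*(-39) = 39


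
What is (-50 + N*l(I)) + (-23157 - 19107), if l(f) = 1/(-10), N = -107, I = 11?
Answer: -423033/10 ≈ -42303.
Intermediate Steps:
l(f) = -⅒ (l(f) = 1*(-⅒) = -⅒)
(-50 + N*l(I)) + (-23157 - 19107) = (-50 - 107*(-⅒)) + (-23157 - 19107) = (-50 + 107/10) - 42264 = -393/10 - 42264 = -423033/10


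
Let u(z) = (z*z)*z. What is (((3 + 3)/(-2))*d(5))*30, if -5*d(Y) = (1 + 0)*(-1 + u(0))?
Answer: -18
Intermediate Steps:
u(z) = z³ (u(z) = z²*z = z³)
d(Y) = ⅕ (d(Y) = -(1 + 0)*(-1 + 0³)/5 = -(-1 + 0)/5 = -(-1)/5 = -⅕*(-1) = ⅕)
(((3 + 3)/(-2))*d(5))*30 = (((3 + 3)/(-2))*(⅕))*30 = ((6*(-½))*(⅕))*30 = -3*⅕*30 = -⅗*30 = -18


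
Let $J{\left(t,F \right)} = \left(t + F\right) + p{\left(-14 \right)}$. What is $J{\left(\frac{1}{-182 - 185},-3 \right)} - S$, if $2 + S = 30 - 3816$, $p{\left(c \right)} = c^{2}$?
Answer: $\frac{1461026}{367} \approx 3981.0$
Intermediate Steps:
$S = -3788$ ($S = -2 + \left(30 - 3816\right) = -2 - 3786 = -3788$)
$J{\left(t,F \right)} = 196 + F + t$ ($J{\left(t,F \right)} = \left(t + F\right) + \left(-14\right)^{2} = \left(F + t\right) + 196 = 196 + F + t$)
$J{\left(\frac{1}{-182 - 185},-3 \right)} - S = \left(196 - 3 + \frac{1}{-182 - 185}\right) - -3788 = \left(196 - 3 + \frac{1}{-367}\right) + 3788 = \left(196 - 3 - \frac{1}{367}\right) + 3788 = \frac{70830}{367} + 3788 = \frac{1461026}{367}$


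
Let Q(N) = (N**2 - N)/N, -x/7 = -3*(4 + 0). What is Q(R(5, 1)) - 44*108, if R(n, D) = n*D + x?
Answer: -4664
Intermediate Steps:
x = 84 (x = -(-21)*(4 + 0) = -(-21)*4 = -7*(-12) = 84)
R(n, D) = 84 + D*n (R(n, D) = n*D + 84 = D*n + 84 = 84 + D*n)
Q(N) = (N**2 - N)/N
Q(R(5, 1)) - 44*108 = (-1 + (84 + 1*5)) - 44*108 = (-1 + (84 + 5)) - 4752 = (-1 + 89) - 4752 = 88 - 4752 = -4664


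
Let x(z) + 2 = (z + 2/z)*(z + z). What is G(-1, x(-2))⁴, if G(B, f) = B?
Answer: 1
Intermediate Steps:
x(z) = -2 + 2*z*(z + 2/z) (x(z) = -2 + (z + 2/z)*(z + z) = -2 + (z + 2/z)*(2*z) = -2 + 2*z*(z + 2/z))
G(-1, x(-2))⁴ = (-1)⁴ = 1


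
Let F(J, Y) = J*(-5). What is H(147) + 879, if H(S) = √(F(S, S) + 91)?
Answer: 879 + 2*I*√161 ≈ 879.0 + 25.377*I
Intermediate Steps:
F(J, Y) = -5*J
H(S) = √(91 - 5*S) (H(S) = √(-5*S + 91) = √(91 - 5*S))
H(147) + 879 = √(91 - 5*147) + 879 = √(91 - 735) + 879 = √(-644) + 879 = 2*I*√161 + 879 = 879 + 2*I*√161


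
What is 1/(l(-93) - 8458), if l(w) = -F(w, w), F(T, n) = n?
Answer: -1/8365 ≈ -0.00011955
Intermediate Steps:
l(w) = -w
1/(l(-93) - 8458) = 1/(-1*(-93) - 8458) = 1/(93 - 8458) = 1/(-8365) = -1/8365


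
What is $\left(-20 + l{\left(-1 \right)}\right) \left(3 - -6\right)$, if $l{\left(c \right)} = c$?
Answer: $-189$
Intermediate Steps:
$\left(-20 + l{\left(-1 \right)}\right) \left(3 - -6\right) = \left(-20 - 1\right) \left(3 - -6\right) = - 21 \left(3 + 6\right) = \left(-21\right) 9 = -189$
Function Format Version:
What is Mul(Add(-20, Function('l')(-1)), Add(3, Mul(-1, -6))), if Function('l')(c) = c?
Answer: -189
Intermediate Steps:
Mul(Add(-20, Function('l')(-1)), Add(3, Mul(-1, -6))) = Mul(Add(-20, -1), Add(3, Mul(-1, -6))) = Mul(-21, Add(3, 6)) = Mul(-21, 9) = -189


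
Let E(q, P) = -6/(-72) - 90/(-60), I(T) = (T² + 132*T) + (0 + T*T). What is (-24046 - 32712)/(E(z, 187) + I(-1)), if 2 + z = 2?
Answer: 681096/1541 ≈ 441.98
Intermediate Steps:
z = 0 (z = -2 + 2 = 0)
I(T) = 2*T² + 132*T (I(T) = (T² + 132*T) + (0 + T²) = (T² + 132*T) + T² = 2*T² + 132*T)
E(q, P) = 19/12 (E(q, P) = -6*(-1/72) - 90*(-1/60) = 1/12 + 3/2 = 19/12)
(-24046 - 32712)/(E(z, 187) + I(-1)) = (-24046 - 32712)/(19/12 + 2*(-1)*(66 - 1)) = -56758/(19/12 + 2*(-1)*65) = -56758/(19/12 - 130) = -56758/(-1541/12) = -56758*(-12/1541) = 681096/1541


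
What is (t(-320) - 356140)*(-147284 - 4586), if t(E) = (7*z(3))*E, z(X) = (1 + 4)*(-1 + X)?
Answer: 57488869800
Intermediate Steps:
z(X) = -5 + 5*X (z(X) = 5*(-1 + X) = -5 + 5*X)
t(E) = 70*E (t(E) = (7*(-5 + 5*3))*E = (7*(-5 + 15))*E = (7*10)*E = 70*E)
(t(-320) - 356140)*(-147284 - 4586) = (70*(-320) - 356140)*(-147284 - 4586) = (-22400 - 356140)*(-151870) = -378540*(-151870) = 57488869800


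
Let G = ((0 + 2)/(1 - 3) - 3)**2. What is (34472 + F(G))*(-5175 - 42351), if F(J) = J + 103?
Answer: -1643971866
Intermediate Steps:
G = 16 (G = (2/(-2) - 3)**2 = (2*(-1/2) - 3)**2 = (-1 - 3)**2 = (-4)**2 = 16)
F(J) = 103 + J
(34472 + F(G))*(-5175 - 42351) = (34472 + (103 + 16))*(-5175 - 42351) = (34472 + 119)*(-47526) = 34591*(-47526) = -1643971866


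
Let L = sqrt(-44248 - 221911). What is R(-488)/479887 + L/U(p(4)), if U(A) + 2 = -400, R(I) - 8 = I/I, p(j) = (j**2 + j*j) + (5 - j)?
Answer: 9/479887 - I*sqrt(266159)/402 ≈ 1.8754e-5 - 1.2833*I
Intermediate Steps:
p(j) = 5 - j + 2*j**2 (p(j) = (j**2 + j**2) + (5 - j) = 2*j**2 + (5 - j) = 5 - j + 2*j**2)
R(I) = 9 (R(I) = 8 + I/I = 8 + 1 = 9)
U(A) = -402 (U(A) = -2 - 400 = -402)
L = I*sqrt(266159) (L = sqrt(-266159) = I*sqrt(266159) ≈ 515.91*I)
R(-488)/479887 + L/U(p(4)) = 9/479887 + (I*sqrt(266159))/(-402) = 9*(1/479887) + (I*sqrt(266159))*(-1/402) = 9/479887 - I*sqrt(266159)/402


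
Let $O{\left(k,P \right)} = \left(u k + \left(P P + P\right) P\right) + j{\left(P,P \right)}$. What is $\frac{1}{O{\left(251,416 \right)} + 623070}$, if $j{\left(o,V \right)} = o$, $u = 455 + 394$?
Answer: $\frac{1}{73000937} \approx 1.3698 \cdot 10^{-8}$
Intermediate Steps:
$u = 849$
$O{\left(k,P \right)} = P + 849 k + P \left(P + P^{2}\right)$ ($O{\left(k,P \right)} = \left(849 k + \left(P P + P\right) P\right) + P = \left(849 k + \left(P^{2} + P\right) P\right) + P = \left(849 k + \left(P + P^{2}\right) P\right) + P = \left(849 k + P \left(P + P^{2}\right)\right) + P = P + 849 k + P \left(P + P^{2}\right)$)
$\frac{1}{O{\left(251,416 \right)} + 623070} = \frac{1}{\left(416 + 416^{2} + 416^{3} + 849 \cdot 251\right) + 623070} = \frac{1}{\left(416 + 173056 + 71991296 + 213099\right) + 623070} = \frac{1}{72377867 + 623070} = \frac{1}{73000937}$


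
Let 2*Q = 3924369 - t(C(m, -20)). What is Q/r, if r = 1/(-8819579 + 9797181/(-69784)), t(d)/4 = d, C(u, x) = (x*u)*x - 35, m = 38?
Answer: -2378017448612335953/139568 ≈ -1.7038e+13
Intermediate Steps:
C(u, x) = -35 + u*x² (C(u, x) = (u*x)*x - 35 = u*x² - 35 = -35 + u*x²)
t(d) = 4*d
Q = 3863709/2 (Q = (3924369 - 4*(-35 + 38*(-20)²))/2 = (3924369 - 4*(-35 + 38*400))/2 = (3924369 - 4*(-35 + 15200))/2 = (3924369 - 4*15165)/2 = (3924369 - 1*60660)/2 = (3924369 - 60660)/2 = (½)*3863709 = 3863709/2 ≈ 1.9319e+6)
r = -69784/615475298117 (r = 1/(-8819579 + 9797181*(-1/69784)) = 1/(-8819579 - 9797181/69784) = 1/(-615475298117/69784) = -69784/615475298117 ≈ -1.1338e-7)
Q/r = 3863709/(2*(-69784/615475298117)) = (3863709/2)*(-615475298117/69784) = -2378017448612335953/139568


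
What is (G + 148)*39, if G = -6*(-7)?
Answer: 7410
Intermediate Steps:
G = 42
(G + 148)*39 = (42 + 148)*39 = 190*39 = 7410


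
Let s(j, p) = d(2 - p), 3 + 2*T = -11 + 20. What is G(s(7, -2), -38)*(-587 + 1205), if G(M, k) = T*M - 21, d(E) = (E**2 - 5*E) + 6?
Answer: -9270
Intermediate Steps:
T = 3 (T = -3/2 + (-11 + 20)/2 = -3/2 + (1/2)*9 = -3/2 + 9/2 = 3)
d(E) = 6 + E**2 - 5*E
s(j, p) = -4 + (2 - p)**2 + 5*p (s(j, p) = 6 + (2 - p)**2 - 5*(2 - p) = 6 + (2 - p)**2 + (-10 + 5*p) = -4 + (2 - p)**2 + 5*p)
G(M, k) = -21 + 3*M (G(M, k) = 3*M - 21 = -21 + 3*M)
G(s(7, -2), -38)*(-587 + 1205) = (-21 + 3*(-2*(1 - 2)))*(-587 + 1205) = (-21 + 3*(-2*(-1)))*618 = (-21 + 3*2)*618 = (-21 + 6)*618 = -15*618 = -9270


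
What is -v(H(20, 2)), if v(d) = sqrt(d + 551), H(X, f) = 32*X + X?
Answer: -sqrt(1211) ≈ -34.799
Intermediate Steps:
H(X, f) = 33*X
v(d) = sqrt(551 + d)
-v(H(20, 2)) = -sqrt(551 + 33*20) = -sqrt(551 + 660) = -sqrt(1211)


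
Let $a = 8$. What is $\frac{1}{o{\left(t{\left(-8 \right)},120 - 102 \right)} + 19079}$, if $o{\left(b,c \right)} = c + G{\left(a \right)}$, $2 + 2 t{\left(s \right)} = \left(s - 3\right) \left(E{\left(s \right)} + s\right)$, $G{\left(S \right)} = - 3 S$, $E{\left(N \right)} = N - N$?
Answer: $\frac{1}{19073} \approx 5.243 \cdot 10^{-5}$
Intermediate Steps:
$E{\left(N \right)} = 0$
$t{\left(s \right)} = -1 + \frac{s \left(-3 + s\right)}{2}$ ($t{\left(s \right)} = -1 + \frac{\left(s - 3\right) \left(0 + s\right)}{2} = -1 + \frac{\left(-3 + s\right) s}{2} = -1 + \frac{s \left(-3 + s\right)}{2}$)
$o{\left(b,c \right)} = -24 + c$ ($o{\left(b,c \right)} = c - 24 = -24 + c$)
$\frac{1}{o{\left(t{\left(-8 \right)},120 - 102 \right)} + 19079} = \frac{1}{\left(-24 + \left(120 - 102\right)\right) + 19079} = \frac{1}{\left(-24 + 18\right) + 19079} = \frac{1}{-6 + 19079} = \frac{1}{19073}$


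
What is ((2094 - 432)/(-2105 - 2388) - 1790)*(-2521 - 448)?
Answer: 23883027908/4493 ≈ 5.3156e+6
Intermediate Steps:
((2094 - 432)/(-2105 - 2388) - 1790)*(-2521 - 448) = (1662/(-4493) - 1790)*(-2969) = (1662*(-1/4493) - 1790)*(-2969) = (-1662/4493 - 1790)*(-2969) = -8044132/4493*(-2969) = 23883027908/4493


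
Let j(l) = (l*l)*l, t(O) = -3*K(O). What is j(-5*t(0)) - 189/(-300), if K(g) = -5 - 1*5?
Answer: -337499937/100 ≈ -3.3750e+6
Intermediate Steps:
K(g) = -10 (K(g) = -5 - 5 = -10)
t(O) = 30 (t(O) = -3*(-10) = 30)
j(l) = l**3 (j(l) = l**2*l = l**3)
j(-5*t(0)) - 189/(-300) = (-5*30)**3 - 189/(-300) = (-150)**3 - 189*(-1)/300 = -3375000 - 1*(-63/100) = -3375000 + 63/100 = -337499937/100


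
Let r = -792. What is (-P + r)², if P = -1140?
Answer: 121104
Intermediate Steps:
(-P + r)² = (-1*(-1140) - 792)² = (1140 - 792)² = 348² = 121104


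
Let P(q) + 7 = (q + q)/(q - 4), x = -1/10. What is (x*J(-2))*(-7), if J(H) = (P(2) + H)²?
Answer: 847/10 ≈ 84.700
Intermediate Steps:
x = -⅒ (x = -1*⅒ = -⅒ ≈ -0.10000)
P(q) = -7 + 2*q/(-4 + q) (P(q) = -7 + (q + q)/(q - 4) = -7 + (2*q)/(-4 + q) = -7 + 2*q/(-4 + q))
J(H) = (-9 + H)² (J(H) = ((28 - 5*2)/(-4 + 2) + H)² = ((28 - 10)/(-2) + H)² = (-½*18 + H)² = (-9 + H)²)
(x*J(-2))*(-7) = -(-9 - 2)²/10*(-7) = -⅒*(-11)²*(-7) = -⅒*121*(-7) = -121/10*(-7) = 847/10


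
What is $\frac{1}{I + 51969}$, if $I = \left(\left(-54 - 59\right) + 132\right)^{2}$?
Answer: $\frac{1}{52330} \approx 1.9109 \cdot 10^{-5}$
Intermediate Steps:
$I = 361$ ($I = \left(\left(-54 - 59\right) + 132\right)^{2} = \left(-113 + 132\right)^{2} = 19^{2} = 361$)
$\frac{1}{I + 51969} = \frac{1}{361 + 51969} = \frac{1}{52330}$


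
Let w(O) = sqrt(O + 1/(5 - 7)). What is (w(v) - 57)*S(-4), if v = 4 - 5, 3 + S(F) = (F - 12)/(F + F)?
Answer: 57 - I*sqrt(6)/2 ≈ 57.0 - 1.2247*I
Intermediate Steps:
S(F) = -3 + (-12 + F)/(2*F) (S(F) = -3 + (F - 12)/(F + F) = -3 + (-12 + F)/((2*F)) = -3 + (-12 + F)*(1/(2*F)) = -3 + (-12 + F)/(2*F))
v = -1
w(O) = sqrt(-1/2 + O) (w(O) = sqrt(O + 1/(-2)) = sqrt(O - 1/2) = sqrt(-1/2 + O))
(w(v) - 57)*S(-4) = (sqrt(-2 + 4*(-1))/2 - 57)*(-5/2 - 6/(-4)) = (sqrt(-2 - 4)/2 - 57)*(-5/2 - 6*(-1/4)) = (sqrt(-6)/2 - 57)*(-5/2 + 3/2) = ((I*sqrt(6))/2 - 57)*(-1) = (I*sqrt(6)/2 - 57)*(-1) = (-57 + I*sqrt(6)/2)*(-1) = 57 - I*sqrt(6)/2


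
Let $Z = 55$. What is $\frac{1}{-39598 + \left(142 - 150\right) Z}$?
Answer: $- \frac{1}{40038} \approx -2.4976 \cdot 10^{-5}$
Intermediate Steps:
$\frac{1}{-39598 + \left(142 - 150\right) Z} = \frac{1}{-39598 + \left(142 - 150\right) 55} = \frac{1}{-39598 - 440} = \frac{1}{-40038} = - \frac{1}{40038}$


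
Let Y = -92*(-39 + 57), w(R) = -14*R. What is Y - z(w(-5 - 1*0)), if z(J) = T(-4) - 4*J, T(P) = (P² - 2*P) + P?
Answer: -1396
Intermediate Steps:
T(P) = P² - P
Y = -1656 (Y = -92*18 = -1656)
z(J) = 20 - 4*J (z(J) = -4*(-1 - 4) - 4*J = -4*(-5) - 4*J = 20 - 4*J)
Y - z(w(-5 - 1*0)) = -1656 - (20 - (-56)*(-5 - 1*0)) = -1656 - (20 - (-56)*(-5 + 0)) = -1656 - (20 - (-56)*(-5)) = -1656 - (20 - 4*70) = -1656 - (20 - 280) = -1656 - 1*(-260) = -1656 + 260 = -1396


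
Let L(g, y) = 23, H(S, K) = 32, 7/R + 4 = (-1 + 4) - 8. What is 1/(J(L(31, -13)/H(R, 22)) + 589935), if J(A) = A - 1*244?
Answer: 32/18870135 ≈ 1.6958e-6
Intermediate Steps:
R = -7/9 (R = 7/(-4 + ((-1 + 4) - 8)) = 7/(-4 + (3 - 8)) = 7/(-4 - 5) = 7/(-9) = 7*(-1/9) = -7/9 ≈ -0.77778)
J(A) = -244 + A (J(A) = A - 244 = -244 + A)
1/(J(L(31, -13)/H(R, 22)) + 589935) = 1/((-244 + 23/32) + 589935) = 1/(-7785/32 + 589935) = 1/(18870135/32) = 32/18870135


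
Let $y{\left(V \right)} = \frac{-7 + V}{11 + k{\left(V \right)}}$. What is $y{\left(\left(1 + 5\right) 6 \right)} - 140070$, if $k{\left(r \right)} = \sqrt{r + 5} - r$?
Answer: $- \frac{81801605}{584} - \frac{29 \sqrt{41}}{584} \approx -1.4007 \cdot 10^{5}$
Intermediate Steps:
$k{\left(r \right)} = \sqrt{5 + r} - r$
$y{\left(V \right)} = \frac{-7 + V}{11 + \sqrt{5 + V} - V}$ ($y{\left(V \right)} = \frac{-7 + V}{11 - \left(V - \sqrt{5 + V}\right)} = \frac{-7 + V}{11 + \sqrt{5 + V} - V}$)
$y{\left(\left(1 + 5\right) 6 \right)} - 140070 = \frac{-7 + \left(1 + 5\right) 6}{11 + \sqrt{5 + \left(1 + 5\right) 6} - \left(1 + 5\right) 6} - 140070 = \frac{-7 + 6 \cdot 6}{11 + \sqrt{5 + 6 \cdot 6} - 6 \cdot 6} - 140070 = \frac{-7 + 36}{11 + \sqrt{5 + 36} - 36} - 140070 = \frac{1}{11 + \sqrt{41} - 36} \cdot 29 - 140070 = \frac{1}{-25 + \sqrt{41}} \cdot 29 - 140070 = \frac{29}{-25 + \sqrt{41}} - 140070 = -140070 + \frac{29}{-25 + \sqrt{41}}$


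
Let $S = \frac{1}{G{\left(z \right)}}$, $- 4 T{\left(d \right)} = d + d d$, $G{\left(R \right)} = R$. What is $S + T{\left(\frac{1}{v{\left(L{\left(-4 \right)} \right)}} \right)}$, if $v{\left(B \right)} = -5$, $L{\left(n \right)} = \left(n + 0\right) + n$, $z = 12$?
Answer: $\frac{37}{300} \approx 0.12333$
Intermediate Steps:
$L{\left(n \right)} = 2 n$ ($L{\left(n \right)} = n + n = 2 n$)
$T{\left(d \right)} = - \frac{d}{4} - \frac{d^{2}}{4}$ ($T{\left(d \right)} = - \frac{d + d d}{4} = - \frac{d + d^{2}}{4} = - \frac{d}{4} - \frac{d^{2}}{4}$)
$S = \frac{1}{12} \approx 0.083333$
$S + T{\left(\frac{1}{v{\left(L{\left(-4 \right)} \right)}} \right)} = \frac{1}{12} - \frac{1 + \frac{1}{-5}}{4 \left(-5\right)} = \frac{1}{12} - - \frac{1 - \frac{1}{5}}{20} = \frac{1}{12} - \left(- \frac{1}{20}\right) \frac{4}{5} = \frac{1}{12} + \frac{1}{25} = \frac{37}{300}$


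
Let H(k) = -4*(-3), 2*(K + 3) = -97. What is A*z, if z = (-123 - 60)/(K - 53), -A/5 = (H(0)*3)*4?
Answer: -263520/209 ≈ -1260.9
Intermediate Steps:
K = -103/2 (K = -3 + (½)*(-97) = -3 - 97/2 = -103/2 ≈ -51.500)
H(k) = 12
A = -720 (A = -5*12*3*4 = -180*4 = -5*144 = -720)
z = 366/209 (z = (-123 - 60)/(-103/2 - 53) = -183/(-209/2) = -183*(-2/209) = 366/209 ≈ 1.7512)
A*z = -720*366/209 = -263520/209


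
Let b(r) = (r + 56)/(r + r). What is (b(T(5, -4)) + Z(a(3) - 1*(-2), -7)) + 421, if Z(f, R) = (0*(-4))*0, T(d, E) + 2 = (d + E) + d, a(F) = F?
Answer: 857/2 ≈ 428.50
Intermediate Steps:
T(d, E) = -2 + E + 2*d (T(d, E) = -2 + ((d + E) + d) = -2 + ((E + d) + d) = -2 + (E + 2*d) = -2 + E + 2*d)
b(r) = (56 + r)/(2*r) (b(r) = (56 + r)/((2*r)) = (56 + r)*(1/(2*r)) = (56 + r)/(2*r))
Z(f, R) = 0 (Z(f, R) = 0*0 = 0)
(b(T(5, -4)) + Z(a(3) - 1*(-2), -7)) + 421 = ((56 + (-2 - 4 + 2*5))/(2*(-2 - 4 + 2*5)) + 0) + 421 = ((56 + (-2 - 4 + 10))/(2*(-2 - 4 + 10)) + 0) + 421 = ((½)*(56 + 4)/4 + 0) + 421 = ((½)*(¼)*60 + 0) + 421 = (15/2 + 0) + 421 = 15/2 + 421 = 857/2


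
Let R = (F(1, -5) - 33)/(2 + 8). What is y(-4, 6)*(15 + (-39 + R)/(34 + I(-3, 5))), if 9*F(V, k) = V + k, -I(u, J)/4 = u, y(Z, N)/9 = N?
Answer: 174867/230 ≈ 760.29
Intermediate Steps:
y(Z, N) = 9*N
I(u, J) = -4*u
F(V, k) = V/9 + k/9 (F(V, k) = (V + k)/9 = V/9 + k/9)
R = -301/90 (R = (((1/9)*1 + (1/9)*(-5)) - 33)/(2 + 8) = ((1/9 - 5/9) - 33)/10 = (-4/9 - 33)*(1/10) = -301/9*1/10 = -301/90 ≈ -3.3444)
y(-4, 6)*(15 + (-39 + R)/(34 + I(-3, 5))) = (9*6)*(15 + (-39 - 301/90)/(34 - 4*(-3))) = 54*(15 - 3811/(90*(34 + 12))) = 54*(15 - 3811/90/46) = 54*(15 - 3811/90*1/46) = 54*(15 - 3811/4140) = 54*(58289/4140) = 174867/230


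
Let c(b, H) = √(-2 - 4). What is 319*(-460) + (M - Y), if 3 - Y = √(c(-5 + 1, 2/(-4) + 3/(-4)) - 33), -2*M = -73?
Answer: -293413/2 + √(-33 + I*√6) ≈ -1.4671e+5 + 5.7485*I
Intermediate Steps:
M = 73/2 (M = -½*(-73) = 73/2 ≈ 36.500)
c(b, H) = I*√6 (c(b, H) = √(-6) = I*√6)
Y = 3 - √(-33 + I*√6) (Y = 3 - √(I*√6 - 33) = 3 - √(-33 + I*√6) ≈ 2.7869 - 5.7485*I)
319*(-460) + (M - Y) = 319*(-460) + (73/2 - (3 - √(-33 + I*√6))) = -146740 + (73/2 + (-3 + √(-33 + I*√6))) = -146740 + (67/2 + √(-33 + I*√6)) = -293413/2 + √(-33 + I*√6)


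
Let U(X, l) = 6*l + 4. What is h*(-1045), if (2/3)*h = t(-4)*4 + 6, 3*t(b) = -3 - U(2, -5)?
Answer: -57475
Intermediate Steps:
U(X, l) = 4 + 6*l
t(b) = 23/3 (t(b) = (-3 - (4 + 6*(-5)))/3 = (-3 - (4 - 30))/3 = (-3 - 1*(-26))/3 = (-3 + 26)/3 = (1/3)*23 = 23/3)
h = 55 (h = 3*((23/3)*4 + 6)/2 = 3*(92/3 + 6)/2 = (3/2)*(110/3) = 55)
h*(-1045) = 55*(-1045) = -57475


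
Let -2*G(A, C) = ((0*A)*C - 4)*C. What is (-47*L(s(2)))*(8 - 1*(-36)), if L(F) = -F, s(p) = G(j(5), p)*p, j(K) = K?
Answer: 16544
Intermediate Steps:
G(A, C) = 2*C (G(A, C) = -((0*A)*C - 4)*C/2 = -(0*C - 4)*C/2 = -(0 - 4)*C/2 = -(-2)*C = 2*C)
s(p) = 2*p² (s(p) = (2*p)*p = 2*p²)
(-47*L(s(2)))*(8 - 1*(-36)) = (-(-47)*2*2²)*(8 - 1*(-36)) = (-(-47)*2*4)*(8 + 36) = -(-47)*8*44 = -47*(-8)*44 = 376*44 = 16544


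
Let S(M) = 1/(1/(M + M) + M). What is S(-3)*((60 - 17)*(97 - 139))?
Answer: 10836/19 ≈ 570.32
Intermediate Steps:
S(M) = 1/(M + 1/(2*M)) (S(M) = 1/(1/(2*M) + M) = 1/(M + 1/(2*M)))
S(-3)*((60 - 17)*(97 - 139)) = (2*(-3)/(1 + 2*(-3)²))*((60 - 17)*(97 - 139)) = (2*(-3)/(1 + 2*9))*(43*(-42)) = (2*(-3)/(1 + 18))*(-1806) = (2*(-3)/19)*(-1806) = (2*(-3)*(1/19))*(-1806) = -6/19*(-1806) = 10836/19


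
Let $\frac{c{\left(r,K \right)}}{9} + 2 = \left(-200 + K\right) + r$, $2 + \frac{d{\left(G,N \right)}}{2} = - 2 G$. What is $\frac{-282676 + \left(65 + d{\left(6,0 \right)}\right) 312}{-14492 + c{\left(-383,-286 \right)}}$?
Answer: $\frac{271132}{22331} \approx 12.142$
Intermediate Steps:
$d{\left(G,N \right)} = -4 - 4 G$ ($d{\left(G,N \right)} = -4 + 2 \left(- 2 G\right) = -4 - 4 G$)
$c{\left(r,K \right)} = -1818 + 9 K + 9 r$ ($c{\left(r,K \right)} = -18 + 9 \left(\left(-200 + K\right) + r\right) = -18 + 9 \left(-200 + K + r\right) = -18 + \left(-1800 + 9 K + 9 r\right) = -1818 + 9 K + 9 r$)
$\frac{-282676 + \left(65 + d{\left(6,0 \right)}\right) 312}{-14492 + c{\left(-383,-286 \right)}} = \frac{-282676 + \left(65 - 28\right) 312}{-14492 + \left(-1818 + 9 \left(-286\right) + 9 \left(-383\right)\right)} = \frac{-282676 + \left(65 - 28\right) 312}{-14492 - 7839} = \frac{-282676 + 37 \cdot 312}{-22331} = \left(-282676 + 11544\right) \left(- \frac{1}{22331}\right) = \left(-271132\right) \left(- \frac{1}{22331}\right) = \frac{271132}{22331}$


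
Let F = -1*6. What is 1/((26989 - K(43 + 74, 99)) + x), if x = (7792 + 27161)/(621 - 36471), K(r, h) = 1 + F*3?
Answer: 11950/322710049 ≈ 3.7030e-5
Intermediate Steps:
F = -6
K(r, h) = -17 (K(r, h) = 1 - 6*3 = 1 - 18 = -17)
x = -11651/11950 (x = 34953/(-35850) = 34953*(-1/35850) = -11651/11950 ≈ -0.97498)
1/((26989 - K(43 + 74, 99)) + x) = 1/((26989 - 1*(-17)) - 11651/11950) = 1/((26989 + 17) - 11651/11950) = 1/(27006 - 11651/11950) = 1/(322710049/11950) = 11950/322710049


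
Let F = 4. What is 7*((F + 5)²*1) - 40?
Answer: 527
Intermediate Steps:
7*((F + 5)²*1) - 40 = 7*((4 + 5)²*1) - 40 = 7*(9²*1) - 40 = 7*(81*1) - 40 = 7*81 - 40 = 567 - 40 = 527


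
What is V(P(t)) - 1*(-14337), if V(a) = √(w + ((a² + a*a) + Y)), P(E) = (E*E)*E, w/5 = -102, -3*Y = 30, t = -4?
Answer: 14337 + 2*√1918 ≈ 14425.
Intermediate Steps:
Y = -10 (Y = -⅓*30 = -10)
w = -510 (w = 5*(-102) = -510)
P(E) = E³ (P(E) = E²*E = E³)
V(a) = √(-520 + 2*a²) (V(a) = √(-510 + ((a² + a*a) - 10)) = √(-510 + ((a² + a²) - 10)) = √(-510 + (2*a² - 10)) = √(-510 + (-10 + 2*a²)) = √(-520 + 2*a²))
V(P(t)) - 1*(-14337) = √(-520 + 2*((-4)³)²) - 1*(-14337) = √(-520 + 2*(-64)²) + 14337 = √(-520 + 2*4096) + 14337 = √(-520 + 8192) + 14337 = √7672 + 14337 = 2*√1918 + 14337 = 14337 + 2*√1918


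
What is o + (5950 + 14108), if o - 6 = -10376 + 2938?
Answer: 12626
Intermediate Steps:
o = -7432 (o = 6 + (-10376 + 2938) = 6 - 7438 = -7432)
o + (5950 + 14108) = -7432 + (5950 + 14108) = -7432 + 20058 = 12626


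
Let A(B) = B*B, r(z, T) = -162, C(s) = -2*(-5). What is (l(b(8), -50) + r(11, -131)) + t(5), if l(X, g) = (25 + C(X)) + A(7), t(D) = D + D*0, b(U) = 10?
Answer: -73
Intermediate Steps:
C(s) = 10
t(D) = D (t(D) = D + 0 = D)
A(B) = B²
l(X, g) = 84 (l(X, g) = (25 + 10) + 7² = 35 + 49 = 84)
(l(b(8), -50) + r(11, -131)) + t(5) = (84 - 162) + 5 = -78 + 5 = -73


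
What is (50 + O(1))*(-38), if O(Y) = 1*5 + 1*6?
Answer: -2318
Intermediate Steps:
O(Y) = 11 (O(Y) = 5 + 6 = 11)
(50 + O(1))*(-38) = (50 + 11)*(-38) = 61*(-38) = -2318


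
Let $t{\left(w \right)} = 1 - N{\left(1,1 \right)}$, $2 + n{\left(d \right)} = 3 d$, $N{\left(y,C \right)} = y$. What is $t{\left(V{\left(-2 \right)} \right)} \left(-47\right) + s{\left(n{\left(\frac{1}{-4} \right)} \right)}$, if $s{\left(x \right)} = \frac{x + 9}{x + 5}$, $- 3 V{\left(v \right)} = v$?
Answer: $\frac{25}{9} \approx 2.7778$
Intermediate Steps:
$V{\left(v \right)} = - \frac{v}{3}$
$n{\left(d \right)} = -2 + 3 d$
$t{\left(w \right)} = 0$ ($t{\left(w \right)} = 1 - 1 = 0$)
$s{\left(x \right)} = \frac{9 + x}{5 + x}$
$t{\left(V{\left(-2 \right)} \right)} \left(-47\right) + s{\left(n{\left(\frac{1}{-4} \right)} \right)} = 0 \left(-47\right) + \frac{9 - \left(2 - \frac{3}{-4}\right)}{5 - \left(2 - \frac{3}{-4}\right)} = 0 + \frac{9 + \left(-2 + 3 \left(- \frac{1}{4}\right)\right)}{5 + \left(-2 + 3 \left(- \frac{1}{4}\right)\right)} = 0 + \frac{9 - \frac{11}{4}}{5 - \frac{11}{4}} = 0 + \frac{1}{\frac{9}{4}} \cdot \frac{25}{4} = 0 + \frac{4}{9} \cdot \frac{25}{4} = 0 + \frac{25}{9} = \frac{25}{9}$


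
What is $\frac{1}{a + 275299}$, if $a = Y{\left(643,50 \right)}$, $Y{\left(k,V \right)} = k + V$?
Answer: $\frac{1}{275992} \approx 3.6233 \cdot 10^{-6}$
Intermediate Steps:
$Y{\left(k,V \right)} = V + k$
$a = 693$ ($a = 50 + 643 = 693$)
$\frac{1}{a + 275299} = \frac{1}{693 + 275299} = \frac{1}{275992}$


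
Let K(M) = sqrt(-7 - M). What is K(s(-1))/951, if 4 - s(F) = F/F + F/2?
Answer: I*sqrt(42)/1902 ≈ 0.0034073*I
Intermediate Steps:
s(F) = 3 - F/2 (s(F) = 4 - (F/F + F/2) = 4 - (1 + F*(1/2)) = 4 - (1 + F/2) = 4 + (-1 - F/2) = 3 - F/2)
K(s(-1))/951 = sqrt(-7 - (3 - 1/2*(-1)))/951 = sqrt(-7 - (3 + 1/2))*(1/951) = sqrt(-7 - 1*7/2)*(1/951) = sqrt(-7 - 7/2)*(1/951) = sqrt(-21/2)*(1/951) = (I*sqrt(42)/2)*(1/951) = I*sqrt(42)/1902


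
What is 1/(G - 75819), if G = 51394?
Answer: -1/24425 ≈ -4.0942e-5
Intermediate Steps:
1/(G - 75819) = 1/(51394 - 75819) = 1/(-24425) = -1/24425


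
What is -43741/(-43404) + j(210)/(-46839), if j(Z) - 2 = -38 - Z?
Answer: 686487361/677666652 ≈ 1.0130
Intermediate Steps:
j(Z) = -36 - Z (j(Z) = 2 + (-38 - Z) = -36 - Z)
-43741/(-43404) + j(210)/(-46839) = -43741/(-43404) + (-36 - 1*210)/(-46839) = -43741*(-1/43404) + (-36 - 210)*(-1/46839) = 43741/43404 - 246*(-1/46839) = 43741/43404 + 82/15613 = 686487361/677666652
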